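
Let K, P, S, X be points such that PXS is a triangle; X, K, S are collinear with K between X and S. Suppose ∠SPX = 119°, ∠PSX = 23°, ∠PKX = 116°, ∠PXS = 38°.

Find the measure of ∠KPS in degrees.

∠KPS = 93°

1. ∠KSP = 23°  [K on ray SX]
2. ∠PKS = 64°  [linear pair at K on XS]
3. ∠KPS = 93°  [△PKS]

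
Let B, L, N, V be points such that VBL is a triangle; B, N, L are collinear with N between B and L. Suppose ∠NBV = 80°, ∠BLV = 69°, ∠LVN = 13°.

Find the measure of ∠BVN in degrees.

1. ∠NLV = 69°  [N on ray LB]
2. ∠LNV = 98°  [△VNL]
3. ∠BNV = 82°  [linear pair at N on BL]
4. ∠BVN = 18°  [△VBN]

∠BVN = 18°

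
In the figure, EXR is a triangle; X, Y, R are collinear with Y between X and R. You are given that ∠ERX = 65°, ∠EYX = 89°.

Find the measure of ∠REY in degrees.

1. ∠ERY = 65°  [Y on ray RX]
2. ∠EYR = 91°  [linear pair at Y on XR]
3. ∠REY = 24°  [△EYR]

∠REY = 24°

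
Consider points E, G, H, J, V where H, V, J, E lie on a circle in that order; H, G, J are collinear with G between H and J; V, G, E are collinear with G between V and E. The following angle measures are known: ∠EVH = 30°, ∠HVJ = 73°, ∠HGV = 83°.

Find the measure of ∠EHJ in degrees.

1. ∠EJH = 30°  [same arc HE]
2. ∠HEJ = 107°  [cyclic HVJE, opposite ∠V+∠E]
3. ∠EHJ = 43°  [△HJE]

∠EHJ = 43°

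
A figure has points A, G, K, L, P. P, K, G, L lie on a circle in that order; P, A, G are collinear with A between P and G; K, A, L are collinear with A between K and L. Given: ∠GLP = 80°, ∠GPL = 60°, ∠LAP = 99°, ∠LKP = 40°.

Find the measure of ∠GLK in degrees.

1. ∠LGP = 40°  [△PGL]
2. ∠GAL = 81°  [linear pair at A on PG]
3. ∠GLK = 59°  [△GAL]

∠GLK = 59°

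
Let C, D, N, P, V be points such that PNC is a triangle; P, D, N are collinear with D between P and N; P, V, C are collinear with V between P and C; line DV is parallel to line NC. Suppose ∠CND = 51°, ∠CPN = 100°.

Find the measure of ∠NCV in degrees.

∠NCV = 29°

1. ∠CNP = 51°  [D on ray NP]
2. ∠NCP = 29°  [△PNC]
3. ∠NCV = 29°  [V on ray CP]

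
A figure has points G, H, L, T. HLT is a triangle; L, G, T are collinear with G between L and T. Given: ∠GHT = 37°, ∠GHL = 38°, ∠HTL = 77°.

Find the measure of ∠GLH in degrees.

1. ∠GTH = 77°  [G on ray TL]
2. ∠HGT = 66°  [△HGT]
3. ∠HGL = 114°  [linear pair at G on LT]
4. ∠GLH = 28°  [△HLG]

∠GLH = 28°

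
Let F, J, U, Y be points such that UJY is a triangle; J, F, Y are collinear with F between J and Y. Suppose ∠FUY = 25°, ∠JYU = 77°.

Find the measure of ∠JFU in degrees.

1. ∠FYU = 77°  [F on ray YJ]
2. ∠UFY = 78°  [△UFY]
3. ∠JFU = 102°  [linear pair at F on JY]

∠JFU = 102°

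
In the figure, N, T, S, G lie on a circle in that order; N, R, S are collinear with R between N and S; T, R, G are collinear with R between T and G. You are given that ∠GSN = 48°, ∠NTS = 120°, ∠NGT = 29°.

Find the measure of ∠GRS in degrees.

1. ∠NGS = 60°  [cyclic NTSG, opposite ∠T+∠G]
2. ∠GNS = 72°  [△NSG]
3. ∠GRN = 79°  [△NRG]
4. ∠GRS = 101°  [linear pair at R on NS]

∠GRS = 101°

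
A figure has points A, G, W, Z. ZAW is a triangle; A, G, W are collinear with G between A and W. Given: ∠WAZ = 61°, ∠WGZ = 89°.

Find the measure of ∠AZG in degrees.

1. ∠GAZ = 61°  [G on ray AW]
2. ∠AGZ = 91°  [linear pair at G on AW]
3. ∠AZG = 28°  [△ZAG]

∠AZG = 28°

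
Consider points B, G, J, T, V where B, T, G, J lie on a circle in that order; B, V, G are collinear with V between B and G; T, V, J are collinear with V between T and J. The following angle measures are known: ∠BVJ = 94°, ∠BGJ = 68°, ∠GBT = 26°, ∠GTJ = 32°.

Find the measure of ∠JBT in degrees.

∠JBT = 58°

1. ∠GVJ = 86°  [linear pair at V on BG]
2. ∠GJT = 26°  [△GVJ]
3. ∠JGT = 122°  [△TGJ]
4. ∠JBT = 58°  [cyclic BTGJ, opposite ∠B+∠G]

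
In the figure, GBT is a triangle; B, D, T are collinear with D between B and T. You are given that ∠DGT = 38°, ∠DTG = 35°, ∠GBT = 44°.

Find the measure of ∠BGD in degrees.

∠BGD = 63°

1. ∠GDT = 107°  [△GDT]
2. ∠DBG = 44°  [D on ray BT]
3. ∠BDG = 73°  [linear pair at D on BT]
4. ∠BGD = 63°  [△GBD]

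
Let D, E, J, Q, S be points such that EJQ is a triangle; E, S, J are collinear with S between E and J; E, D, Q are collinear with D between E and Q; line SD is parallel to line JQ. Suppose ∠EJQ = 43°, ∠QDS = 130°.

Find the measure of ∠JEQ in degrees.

1. ∠DSE = 43°  [SD∥JQ, corresponding at S]
2. ∠EDS = 50°  [linear pair at D on EQ]
3. ∠DES = 87°  [△ESD]
4. ∠JEQ = 87°  [S on EJ, D on EQ]

∠JEQ = 87°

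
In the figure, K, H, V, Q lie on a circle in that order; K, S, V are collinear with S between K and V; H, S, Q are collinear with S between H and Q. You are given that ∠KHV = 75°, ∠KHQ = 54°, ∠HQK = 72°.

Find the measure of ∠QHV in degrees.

∠QHV = 21°

1. ∠KQV = 105°  [cyclic KHVQ, opposite ∠H+∠Q]
2. ∠KVQ = 54°  [same arc KQ]
3. ∠QKV = 21°  [△KVQ]
4. ∠QHV = 21°  [same arc VQ]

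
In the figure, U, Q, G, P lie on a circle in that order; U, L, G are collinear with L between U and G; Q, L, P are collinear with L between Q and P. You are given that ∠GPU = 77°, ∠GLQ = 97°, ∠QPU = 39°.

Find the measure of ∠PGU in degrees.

∠PGU = 59°

1. ∠PLU = 97°  [vertical angles at L]
2. ∠GUP = 44°  [△ULP]
3. ∠PGU = 59°  [△UGP]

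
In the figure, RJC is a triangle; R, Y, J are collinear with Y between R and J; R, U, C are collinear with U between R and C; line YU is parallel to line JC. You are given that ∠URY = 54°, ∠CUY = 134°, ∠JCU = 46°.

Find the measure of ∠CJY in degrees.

1. ∠CRJ = 54°  [Y on RJ, U on RC]
2. ∠JCR = 46°  [U on ray CR]
3. ∠CJR = 80°  [△RJC]
4. ∠CJY = 80°  [Y on ray JR]

∠CJY = 80°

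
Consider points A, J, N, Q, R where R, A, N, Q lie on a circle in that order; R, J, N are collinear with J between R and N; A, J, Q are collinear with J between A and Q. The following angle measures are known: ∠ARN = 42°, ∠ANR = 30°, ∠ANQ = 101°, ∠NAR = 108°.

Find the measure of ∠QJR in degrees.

∠QJR = 113°

1. ∠AQN = 42°  [same arc AN]
2. ∠AQR = 30°  [same arc RA]
3. ∠NAQ = 37°  [△ANQ]
4. ∠NRQ = 37°  [same arc NQ]
5. ∠QJR = 113°  [△RJQ]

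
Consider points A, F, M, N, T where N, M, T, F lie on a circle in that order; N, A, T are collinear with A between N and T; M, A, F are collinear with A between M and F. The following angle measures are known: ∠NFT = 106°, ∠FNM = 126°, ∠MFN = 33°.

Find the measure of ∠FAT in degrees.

∠FAT = 86°

1. ∠NMT = 74°  [cyclic NMTF, opposite ∠M+∠F]
2. ∠FMN = 21°  [△NMF]
3. ∠MTN = 33°  [same arc NM]
4. ∠MNT = 73°  [△NMT]
5. ∠FTN = 21°  [same arc NF]
6. ∠MFT = 73°  [same arc MT]
7. ∠FAT = 86°  [△TAF]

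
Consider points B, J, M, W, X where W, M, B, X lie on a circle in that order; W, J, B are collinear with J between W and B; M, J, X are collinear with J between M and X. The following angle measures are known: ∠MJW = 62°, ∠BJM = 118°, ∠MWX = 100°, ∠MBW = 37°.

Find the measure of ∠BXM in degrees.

∠BXM = 75°

1. ∠BMX = 25°  [△MJB]
2. ∠MBX = 80°  [cyclic WMBX, opposite ∠W+∠B]
3. ∠BXM = 75°  [△MBX]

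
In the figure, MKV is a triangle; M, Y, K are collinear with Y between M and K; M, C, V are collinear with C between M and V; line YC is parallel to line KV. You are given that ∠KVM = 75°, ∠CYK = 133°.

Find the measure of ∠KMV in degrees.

1. ∠MCY = 75°  [YC∥KV, corresponding at C]
2. ∠CYM = 47°  [linear pair at Y on MK]
3. ∠CMY = 58°  [△MYC]
4. ∠KMV = 58°  [Y on MK, C on MV]

∠KMV = 58°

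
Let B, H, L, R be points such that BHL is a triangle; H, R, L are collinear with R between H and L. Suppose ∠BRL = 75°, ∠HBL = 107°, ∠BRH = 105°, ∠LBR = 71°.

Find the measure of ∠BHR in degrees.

1. ∠BLR = 34°  [△BRL]
2. ∠BLH = 34°  [R on ray LH]
3. ∠BHL = 39°  [△BHL]
4. ∠BHR = 39°  [R on ray HL]

∠BHR = 39°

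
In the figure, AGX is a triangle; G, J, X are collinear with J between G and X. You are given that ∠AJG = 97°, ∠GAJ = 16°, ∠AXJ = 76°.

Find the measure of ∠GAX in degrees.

1. ∠AGJ = 67°  [△AGJ]
2. ∠AXG = 76°  [J on ray XG]
3. ∠AGX = 67°  [J on ray GX]
4. ∠GAX = 37°  [△AGX]

∠GAX = 37°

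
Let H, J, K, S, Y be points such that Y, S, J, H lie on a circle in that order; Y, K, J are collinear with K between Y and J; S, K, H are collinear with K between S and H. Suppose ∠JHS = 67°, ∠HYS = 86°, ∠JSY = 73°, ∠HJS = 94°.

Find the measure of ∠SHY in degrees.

∠SHY = 40°

1. ∠JYS = 67°  [same arc SJ]
2. ∠SJY = 40°  [△YSJ]
3. ∠SHY = 40°  [same arc YS]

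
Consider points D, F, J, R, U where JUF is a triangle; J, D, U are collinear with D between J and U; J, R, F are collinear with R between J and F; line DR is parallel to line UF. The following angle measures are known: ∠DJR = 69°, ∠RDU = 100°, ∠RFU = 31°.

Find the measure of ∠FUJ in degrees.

∠FUJ = 80°

1. ∠FJU = 69°  [D on JU, R on JF]
2. ∠JFU = 31°  [R on ray FJ]
3. ∠FUJ = 80°  [△JUF]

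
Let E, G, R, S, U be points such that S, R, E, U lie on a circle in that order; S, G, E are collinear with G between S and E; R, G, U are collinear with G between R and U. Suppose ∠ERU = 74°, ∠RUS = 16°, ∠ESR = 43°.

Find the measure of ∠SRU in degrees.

1. ∠ESU = 74°  [same arc EU]
2. ∠SGU = 90°  [△SGU]
3. ∠EUR = 43°  [same arc RE]
4. ∠EGU = 90°  [linear pair at G on SE]
5. ∠SEU = 47°  [△EGU]
6. ∠SRU = 47°  [same arc SU]

∠SRU = 47°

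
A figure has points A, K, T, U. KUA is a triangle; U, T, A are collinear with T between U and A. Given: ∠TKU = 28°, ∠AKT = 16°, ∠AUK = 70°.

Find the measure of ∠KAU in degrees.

∠KAU = 66°

1. ∠KUT = 70°  [T on ray UA]
2. ∠KTU = 82°  [△KUT]
3. ∠ATK = 98°  [linear pair at T on UA]
4. ∠KAT = 66°  [△KTA]
5. ∠KAU = 66°  [T on ray AU]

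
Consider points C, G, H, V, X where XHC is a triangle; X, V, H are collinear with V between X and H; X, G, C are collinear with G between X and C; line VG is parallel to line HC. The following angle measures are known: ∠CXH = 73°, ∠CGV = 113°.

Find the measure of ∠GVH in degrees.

∠GVH = 140°

1. ∠GXV = 73°  [V on XH, G on XC]
2. ∠VGX = 67°  [linear pair at G on XC]
3. ∠GVX = 40°  [△XVG]
4. ∠GVH = 140°  [linear pair at V on XH]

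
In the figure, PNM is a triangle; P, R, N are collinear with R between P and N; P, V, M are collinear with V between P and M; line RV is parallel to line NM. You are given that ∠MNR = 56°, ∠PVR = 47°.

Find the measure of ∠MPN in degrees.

1. ∠MNP = 56°  [R on ray NP]
2. ∠NMP = 47°  [RV∥NM, corresponding at V]
3. ∠MPN = 77°  [△PNM]

∠MPN = 77°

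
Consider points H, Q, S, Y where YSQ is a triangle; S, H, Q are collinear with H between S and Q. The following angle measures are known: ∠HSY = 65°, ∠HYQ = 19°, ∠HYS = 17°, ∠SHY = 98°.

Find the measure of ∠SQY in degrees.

∠SQY = 79°

1. ∠QHY = 82°  [linear pair at H on SQ]
2. ∠HQY = 79°  [△YHQ]
3. ∠SQY = 79°  [H on ray QS]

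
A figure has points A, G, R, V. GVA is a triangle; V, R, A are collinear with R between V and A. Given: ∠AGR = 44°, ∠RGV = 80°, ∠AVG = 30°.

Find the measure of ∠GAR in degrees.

∠GAR = 26°

1. ∠GVR = 30°  [R on ray VA]
2. ∠GRV = 70°  [△GVR]
3. ∠ARG = 110°  [linear pair at R on VA]
4. ∠GAR = 26°  [△GRA]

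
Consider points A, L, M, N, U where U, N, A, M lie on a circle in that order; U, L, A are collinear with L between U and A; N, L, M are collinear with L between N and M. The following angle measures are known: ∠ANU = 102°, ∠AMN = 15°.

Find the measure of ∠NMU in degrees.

∠NMU = 63°

1. ∠AUN = 15°  [same arc NA]
2. ∠NAU = 63°  [△UNA]
3. ∠NMU = 63°  [same arc UN]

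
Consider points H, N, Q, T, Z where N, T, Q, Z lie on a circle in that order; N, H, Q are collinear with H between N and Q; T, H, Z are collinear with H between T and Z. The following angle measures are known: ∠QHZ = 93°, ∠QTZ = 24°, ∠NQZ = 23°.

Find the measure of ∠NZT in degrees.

∠NZT = 69°

1. ∠NHZ = 87°  [linear pair at H on NQ]
2. ∠QNZ = 24°  [same arc QZ]
3. ∠NZT = 69°  [△NHZ]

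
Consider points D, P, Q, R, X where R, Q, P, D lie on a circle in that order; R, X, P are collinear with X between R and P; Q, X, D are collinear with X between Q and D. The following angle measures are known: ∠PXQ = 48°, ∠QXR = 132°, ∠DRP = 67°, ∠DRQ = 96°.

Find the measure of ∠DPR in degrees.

1. ∠DXR = 48°  [vertical angles at X]
2. ∠QDR = 65°  [△RXD]
3. ∠DQR = 19°  [△RQD]
4. ∠DPR = 19°  [same arc RD]

∠DPR = 19°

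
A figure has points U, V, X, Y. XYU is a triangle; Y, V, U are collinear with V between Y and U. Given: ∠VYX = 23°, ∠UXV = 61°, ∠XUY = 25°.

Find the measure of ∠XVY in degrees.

1. ∠VUX = 25°  [V on ray UY]
2. ∠UVX = 94°  [△XVU]
3. ∠XVY = 86°  [linear pair at V on YU]

∠XVY = 86°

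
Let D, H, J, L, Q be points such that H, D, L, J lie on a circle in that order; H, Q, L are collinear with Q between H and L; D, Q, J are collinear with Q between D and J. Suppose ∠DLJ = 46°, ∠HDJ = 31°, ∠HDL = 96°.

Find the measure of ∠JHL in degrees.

1. ∠HLJ = 31°  [same arc HJ]
2. ∠HJL = 84°  [cyclic HDLJ, opposite ∠D+∠J]
3. ∠JHL = 65°  [△HLJ]

∠JHL = 65°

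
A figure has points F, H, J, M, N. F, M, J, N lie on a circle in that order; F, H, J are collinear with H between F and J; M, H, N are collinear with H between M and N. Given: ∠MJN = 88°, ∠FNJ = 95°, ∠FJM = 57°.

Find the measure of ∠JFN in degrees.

∠JFN = 54°

1. ∠MFN = 92°  [cyclic FMJN, opposite ∠F+∠J]
2. ∠FNM = 57°  [same arc FM]
3. ∠FMN = 31°  [△FMN]
4. ∠FJN = 31°  [same arc FN]
5. ∠JFN = 54°  [△FJN]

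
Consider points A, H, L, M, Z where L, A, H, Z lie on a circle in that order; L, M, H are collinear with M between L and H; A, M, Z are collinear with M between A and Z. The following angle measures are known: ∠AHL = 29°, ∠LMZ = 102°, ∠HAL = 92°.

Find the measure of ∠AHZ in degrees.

1. ∠ALH = 59°  [△LAH]
2. ∠AMH = 102°  [vertical angles at M]
3. ∠AZH = 59°  [same arc AH]
4. ∠HAZ = 49°  [△AMH]
5. ∠AHZ = 72°  [△AHZ]

∠AHZ = 72°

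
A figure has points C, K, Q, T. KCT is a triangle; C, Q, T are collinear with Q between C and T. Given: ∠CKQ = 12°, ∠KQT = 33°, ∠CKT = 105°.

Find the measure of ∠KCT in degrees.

1. ∠CQK = 147°  [linear pair at Q on CT]
2. ∠KCQ = 21°  [△KCQ]
3. ∠KCT = 21°  [Q on ray CT]

∠KCT = 21°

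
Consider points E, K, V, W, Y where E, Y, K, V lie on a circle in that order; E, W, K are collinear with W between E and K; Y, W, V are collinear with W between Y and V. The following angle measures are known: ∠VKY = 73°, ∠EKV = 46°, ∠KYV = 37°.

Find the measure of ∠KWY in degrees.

∠KWY = 116°

1. ∠KVY = 70°  [△YKV]
2. ∠EYV = 46°  [same arc EV]
3. ∠KEY = 70°  [same arc YK]
4. ∠EWY = 64°  [△EWY]
5. ∠KWY = 116°  [linear pair at W on EK]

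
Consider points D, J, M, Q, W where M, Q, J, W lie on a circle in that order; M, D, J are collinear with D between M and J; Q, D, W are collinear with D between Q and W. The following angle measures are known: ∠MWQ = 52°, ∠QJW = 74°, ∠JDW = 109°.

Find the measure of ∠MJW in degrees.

∠MJW = 22°

1. ∠QMW = 106°  [cyclic MQJW, opposite ∠M+∠J]
2. ∠MQW = 22°  [△MQW]
3. ∠MJW = 22°  [same arc MW]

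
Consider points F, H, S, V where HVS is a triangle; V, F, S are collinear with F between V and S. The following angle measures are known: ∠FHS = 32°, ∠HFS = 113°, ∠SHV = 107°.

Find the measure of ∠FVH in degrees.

1. ∠FSH = 35°  [△HFS]
2. ∠HSV = 35°  [F on ray SV]
3. ∠HVS = 38°  [△HVS]
4. ∠FVH = 38°  [F on ray VS]

∠FVH = 38°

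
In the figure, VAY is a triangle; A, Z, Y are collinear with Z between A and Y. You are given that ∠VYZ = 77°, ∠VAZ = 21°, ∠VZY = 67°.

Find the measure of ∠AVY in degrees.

∠AVY = 82°

1. ∠AYV = 77°  [Z on ray YA]
2. ∠VAY = 21°  [Z on ray AY]
3. ∠AVY = 82°  [△VAY]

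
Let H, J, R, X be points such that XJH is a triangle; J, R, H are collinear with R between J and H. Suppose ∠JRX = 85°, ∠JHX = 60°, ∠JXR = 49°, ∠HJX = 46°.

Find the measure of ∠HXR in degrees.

∠HXR = 25°

1. ∠HRX = 95°  [linear pair at R on JH]
2. ∠RHX = 60°  [R on ray HJ]
3. ∠HXR = 25°  [△XRH]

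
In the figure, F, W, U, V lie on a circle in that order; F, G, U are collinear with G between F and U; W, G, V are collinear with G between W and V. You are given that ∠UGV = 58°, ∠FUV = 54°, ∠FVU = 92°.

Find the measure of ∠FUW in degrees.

1. ∠FGW = 58°  [vertical angles at G]
2. ∠FWV = 54°  [same arc FV]
3. ∠FWU = 88°  [cyclic FWUV, opposite ∠W+∠V]
4. ∠UFW = 68°  [△FGW]
5. ∠FUW = 24°  [△FWU]

∠FUW = 24°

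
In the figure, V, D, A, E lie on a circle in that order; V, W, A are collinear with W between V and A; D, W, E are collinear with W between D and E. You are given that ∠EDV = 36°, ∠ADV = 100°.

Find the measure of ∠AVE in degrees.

∠AVE = 64°

1. ∠EAV = 36°  [same arc VE]
2. ∠AEV = 80°  [cyclic VDAE, opposite ∠D+∠E]
3. ∠AVE = 64°  [△VAE]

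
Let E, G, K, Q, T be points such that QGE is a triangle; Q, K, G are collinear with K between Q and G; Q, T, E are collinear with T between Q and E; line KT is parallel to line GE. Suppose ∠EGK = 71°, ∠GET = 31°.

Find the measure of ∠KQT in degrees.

∠KQT = 78°

1. ∠EGQ = 71°  [K on ray GQ]
2. ∠GEQ = 31°  [T on ray EQ]
3. ∠EQG = 78°  [△QGE]
4. ∠KQT = 78°  [K on QG, T on QE]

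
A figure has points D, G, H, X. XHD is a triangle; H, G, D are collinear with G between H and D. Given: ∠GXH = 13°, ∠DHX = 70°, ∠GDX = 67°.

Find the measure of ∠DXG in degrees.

∠DXG = 30°

1. ∠GHX = 70°  [G on ray HD]
2. ∠HGX = 97°  [△XHG]
3. ∠DGX = 83°  [linear pair at G on HD]
4. ∠DXG = 30°  [△XGD]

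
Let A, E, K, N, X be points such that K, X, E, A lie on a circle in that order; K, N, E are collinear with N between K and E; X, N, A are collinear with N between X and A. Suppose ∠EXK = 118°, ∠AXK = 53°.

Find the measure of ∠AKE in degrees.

∠AKE = 65°

1. ∠EAK = 62°  [cyclic KXEA, opposite ∠X+∠A]
2. ∠AEK = 53°  [same arc KA]
3. ∠AKE = 65°  [△KEA]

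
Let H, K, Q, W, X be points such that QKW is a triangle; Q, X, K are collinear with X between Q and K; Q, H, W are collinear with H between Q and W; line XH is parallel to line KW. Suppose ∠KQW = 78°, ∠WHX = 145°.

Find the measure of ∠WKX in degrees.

1. ∠HQX = 78°  [X on QK, H on QW]
2. ∠QHX = 35°  [linear pair at H on QW]
3. ∠HXQ = 67°  [△QXH]
4. ∠HXK = 113°  [linear pair at X on QK]
5. ∠WKX = 67°  [XH∥KW, co-interior at K–X]

∠WKX = 67°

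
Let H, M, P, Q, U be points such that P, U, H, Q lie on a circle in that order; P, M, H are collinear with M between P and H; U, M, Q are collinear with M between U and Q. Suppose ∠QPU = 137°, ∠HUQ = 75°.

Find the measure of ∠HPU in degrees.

∠HPU = 62°

1. ∠QHU = 43°  [cyclic PUHQ, opposite ∠P+∠H]
2. ∠HQU = 62°  [△UHQ]
3. ∠HPU = 62°  [same arc UH]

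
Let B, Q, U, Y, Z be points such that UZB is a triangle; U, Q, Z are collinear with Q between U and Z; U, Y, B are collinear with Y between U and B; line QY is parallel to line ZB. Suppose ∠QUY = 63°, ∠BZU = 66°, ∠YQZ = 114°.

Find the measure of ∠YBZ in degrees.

1. ∠BUZ = 63°  [Q on UZ, Y on UB]
2. ∠UBZ = 51°  [△UZB]
3. ∠YBZ = 51°  [Y on ray BU]

∠YBZ = 51°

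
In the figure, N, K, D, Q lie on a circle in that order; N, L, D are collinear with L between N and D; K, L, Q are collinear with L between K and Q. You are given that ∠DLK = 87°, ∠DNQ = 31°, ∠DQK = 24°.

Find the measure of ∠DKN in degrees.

∠DKN = 94°

1. ∠DKQ = 31°  [same arc DQ]
2. ∠DNK = 24°  [same arc KD]
3. ∠KDN = 62°  [△KLD]
4. ∠DKN = 94°  [△NKD]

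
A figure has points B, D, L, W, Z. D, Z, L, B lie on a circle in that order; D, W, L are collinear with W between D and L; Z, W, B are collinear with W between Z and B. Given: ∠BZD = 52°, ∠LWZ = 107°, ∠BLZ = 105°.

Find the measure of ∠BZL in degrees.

∠BZL = 20°

1. ∠BLD = 52°  [same arc DB]
2. ∠BWD = 107°  [vertical angles at W]
3. ∠BWL = 73°  [linear pair at W on DL]
4. ∠LBZ = 55°  [△LWB]
5. ∠BZL = 20°  [△ZLB]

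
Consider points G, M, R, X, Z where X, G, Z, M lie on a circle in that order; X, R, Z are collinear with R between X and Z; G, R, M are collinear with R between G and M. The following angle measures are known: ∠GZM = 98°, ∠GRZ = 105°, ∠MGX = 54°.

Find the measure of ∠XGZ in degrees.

∠XGZ = 85°

1. ∠GXM = 82°  [cyclic XGZM, opposite ∠X+∠Z]
2. ∠GRX = 75°  [linear pair at R on XZ]
3. ∠GMX = 44°  [△XGM]
4. ∠GXZ = 51°  [△XRG]
5. ∠GZX = 44°  [same arc XG]
6. ∠XGZ = 85°  [△XGZ]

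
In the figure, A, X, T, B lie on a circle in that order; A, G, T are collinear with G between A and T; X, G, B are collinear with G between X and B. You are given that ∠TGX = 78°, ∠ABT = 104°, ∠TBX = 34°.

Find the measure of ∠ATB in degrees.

1. ∠AGB = 78°  [vertical angles at G]
2. ∠BGT = 102°  [linear pair at G on AT]
3. ∠ATB = 44°  [△TGB]

∠ATB = 44°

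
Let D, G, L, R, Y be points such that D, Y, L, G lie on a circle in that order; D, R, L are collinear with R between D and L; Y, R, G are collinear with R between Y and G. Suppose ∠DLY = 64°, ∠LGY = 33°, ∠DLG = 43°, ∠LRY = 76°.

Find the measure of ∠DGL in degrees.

∠DGL = 97°

1. ∠DGY = 64°  [same arc DY]
2. ∠DRG = 76°  [vertical angles at R]
3. ∠GDL = 40°  [△DRG]
4. ∠DGL = 97°  [△DLG]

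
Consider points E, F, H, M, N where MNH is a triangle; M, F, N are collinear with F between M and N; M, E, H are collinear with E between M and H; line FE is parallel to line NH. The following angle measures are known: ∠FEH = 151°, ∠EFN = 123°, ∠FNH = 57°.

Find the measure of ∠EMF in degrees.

∠EMF = 94°

1. ∠FEM = 29°  [linear pair at E on MH]
2. ∠EFM = 57°  [linear pair at F on MN]
3. ∠EMF = 94°  [△MFE]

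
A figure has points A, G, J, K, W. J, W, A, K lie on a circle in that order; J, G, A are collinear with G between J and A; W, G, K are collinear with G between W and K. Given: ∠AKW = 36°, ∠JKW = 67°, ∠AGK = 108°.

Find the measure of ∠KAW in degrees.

1. ∠AJW = 36°  [same arc WA]
2. ∠JGW = 108°  [vertical angles at G]
3. ∠JWK = 36°  [△JGW]
4. ∠KJW = 77°  [△JWK]
5. ∠KAW = 103°  [cyclic JWAK, opposite ∠J+∠A]

∠KAW = 103°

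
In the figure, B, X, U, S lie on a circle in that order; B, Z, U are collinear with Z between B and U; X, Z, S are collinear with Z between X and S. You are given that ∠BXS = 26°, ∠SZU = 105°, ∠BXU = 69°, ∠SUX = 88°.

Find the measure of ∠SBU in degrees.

1. ∠BUS = 26°  [same arc BS]
2. ∠BSU = 111°  [cyclic BXUS, opposite ∠X+∠S]
3. ∠SBU = 43°  [△BUS]

∠SBU = 43°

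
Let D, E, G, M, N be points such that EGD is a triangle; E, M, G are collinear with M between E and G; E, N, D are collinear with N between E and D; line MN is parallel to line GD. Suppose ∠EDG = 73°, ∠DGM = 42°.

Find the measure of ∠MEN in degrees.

1. ∠DGE = 42°  [M on ray GE]
2. ∠DEG = 65°  [△EGD]
3. ∠MEN = 65°  [M on EG, N on ED]

∠MEN = 65°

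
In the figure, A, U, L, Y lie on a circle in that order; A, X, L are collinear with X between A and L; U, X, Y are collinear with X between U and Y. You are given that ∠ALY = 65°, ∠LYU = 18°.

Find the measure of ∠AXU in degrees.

1. ∠AUY = 65°  [same arc AY]
2. ∠LAU = 18°  [same arc UL]
3. ∠AXU = 97°  [△AXU]

∠AXU = 97°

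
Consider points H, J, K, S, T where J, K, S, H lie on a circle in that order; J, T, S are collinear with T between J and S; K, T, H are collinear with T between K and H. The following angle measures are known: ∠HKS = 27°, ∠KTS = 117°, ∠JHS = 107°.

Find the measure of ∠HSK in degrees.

∠HSK = 82°

1. ∠HJS = 27°  [same arc SH]
2. ∠HTJ = 117°  [vertical angles at T]
3. ∠HSJ = 46°  [△JSH]
4. ∠HTS = 63°  [linear pair at T on JS]
5. ∠KHS = 71°  [△STH]
6. ∠HSK = 82°  [△KSH]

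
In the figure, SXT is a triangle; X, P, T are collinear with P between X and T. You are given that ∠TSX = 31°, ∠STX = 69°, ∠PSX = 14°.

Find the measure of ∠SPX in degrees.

1. ∠SXT = 80°  [△SXT]
2. ∠PXS = 80°  [P on ray XT]
3. ∠SPX = 86°  [△SXP]

∠SPX = 86°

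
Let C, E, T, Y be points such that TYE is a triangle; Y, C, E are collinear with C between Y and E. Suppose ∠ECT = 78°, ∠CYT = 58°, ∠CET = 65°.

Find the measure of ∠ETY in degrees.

∠ETY = 57°

1. ∠EYT = 58°  [C on ray YE]
2. ∠TEY = 65°  [C on ray EY]
3. ∠ETY = 57°  [△TYE]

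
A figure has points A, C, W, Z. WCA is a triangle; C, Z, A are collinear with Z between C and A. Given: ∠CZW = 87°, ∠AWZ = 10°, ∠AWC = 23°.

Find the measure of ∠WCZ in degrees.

1. ∠AZW = 93°  [linear pair at Z on CA]
2. ∠WAZ = 77°  [△WZA]
3. ∠CAW = 77°  [Z on ray AC]
4. ∠ACW = 80°  [△WCA]
5. ∠WCZ = 80°  [Z on ray CA]

∠WCZ = 80°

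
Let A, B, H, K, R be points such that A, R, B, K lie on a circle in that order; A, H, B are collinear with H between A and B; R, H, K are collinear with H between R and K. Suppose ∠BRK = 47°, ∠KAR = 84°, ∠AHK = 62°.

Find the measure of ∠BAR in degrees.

∠BAR = 37°

1. ∠KBR = 96°  [cyclic ARBK, opposite ∠A+∠B]
2. ∠BKR = 37°  [△RBK]
3. ∠BAR = 37°  [same arc RB]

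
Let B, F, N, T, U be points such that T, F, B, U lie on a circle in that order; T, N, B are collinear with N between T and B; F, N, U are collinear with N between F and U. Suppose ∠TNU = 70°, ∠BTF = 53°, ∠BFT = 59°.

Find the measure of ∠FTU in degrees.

∠FTU = 95°

1. ∠BNF = 70°  [vertical angles at N]
2. ∠BUF = 53°  [same arc FB]
3. ∠FBT = 68°  [△TFB]
4. ∠BFU = 42°  [△FNB]
5. ∠FBU = 85°  [△FBU]
6. ∠FTU = 95°  [cyclic TFBU, opposite ∠T+∠B]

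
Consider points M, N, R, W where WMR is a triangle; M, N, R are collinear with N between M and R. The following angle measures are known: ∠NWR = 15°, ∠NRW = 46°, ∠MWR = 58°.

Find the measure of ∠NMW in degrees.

∠NMW = 76°

1. ∠MRW = 46°  [N on ray RM]
2. ∠RMW = 76°  [△WMR]
3. ∠NMW = 76°  [N on ray MR]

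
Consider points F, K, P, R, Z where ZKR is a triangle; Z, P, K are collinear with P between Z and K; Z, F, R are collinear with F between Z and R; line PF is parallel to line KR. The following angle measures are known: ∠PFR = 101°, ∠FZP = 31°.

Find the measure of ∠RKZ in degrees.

∠RKZ = 70°

1. ∠PFZ = 79°  [linear pair at F on ZR]
2. ∠FPZ = 70°  [△ZPF]
3. ∠RKZ = 70°  [PF∥KR, corresponding at P]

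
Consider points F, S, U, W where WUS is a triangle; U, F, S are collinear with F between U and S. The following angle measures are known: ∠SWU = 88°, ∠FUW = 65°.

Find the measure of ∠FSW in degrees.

∠FSW = 27°

1. ∠SUW = 65°  [F on ray US]
2. ∠USW = 27°  [△WUS]
3. ∠FSW = 27°  [F on ray SU]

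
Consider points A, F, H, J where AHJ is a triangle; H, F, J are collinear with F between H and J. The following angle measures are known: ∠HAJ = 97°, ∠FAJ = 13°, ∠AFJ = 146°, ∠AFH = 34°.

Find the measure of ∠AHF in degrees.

∠AHF = 62°

1. ∠AJF = 21°  [△AFJ]
2. ∠AJH = 21°  [F on ray JH]
3. ∠AHJ = 62°  [△AHJ]
4. ∠AHF = 62°  [F on ray HJ]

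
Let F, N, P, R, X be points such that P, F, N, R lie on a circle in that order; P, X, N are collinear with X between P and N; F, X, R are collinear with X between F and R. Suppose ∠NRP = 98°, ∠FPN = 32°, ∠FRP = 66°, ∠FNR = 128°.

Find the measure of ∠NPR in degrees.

1. ∠FRN = 32°  [same arc FN]
2. ∠NFR = 20°  [△FNR]
3. ∠NPR = 20°  [same arc NR]

∠NPR = 20°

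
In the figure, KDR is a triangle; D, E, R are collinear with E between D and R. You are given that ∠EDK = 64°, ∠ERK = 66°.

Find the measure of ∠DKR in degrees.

∠DKR = 50°

1. ∠KDR = 64°  [E on ray DR]
2. ∠DRK = 66°  [E on ray RD]
3. ∠DKR = 50°  [△KDR]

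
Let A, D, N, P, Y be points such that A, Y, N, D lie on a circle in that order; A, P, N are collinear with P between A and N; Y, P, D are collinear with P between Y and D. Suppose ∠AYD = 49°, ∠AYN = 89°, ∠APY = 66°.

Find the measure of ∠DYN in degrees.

∠DYN = 40°

1. ∠NAY = 65°  [△APY]
2. ∠ANY = 26°  [△AYN]
3. ∠NPY = 114°  [linear pair at P on AN]
4. ∠DYN = 40°  [△YPN]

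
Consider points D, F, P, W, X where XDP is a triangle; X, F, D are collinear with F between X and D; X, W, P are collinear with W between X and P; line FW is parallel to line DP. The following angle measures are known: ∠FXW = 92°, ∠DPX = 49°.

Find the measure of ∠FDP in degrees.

1. ∠DXP = 92°  [F on XD, W on XP]
2. ∠PDX = 39°  [△XDP]
3. ∠FDP = 39°  [F on ray DX]

∠FDP = 39°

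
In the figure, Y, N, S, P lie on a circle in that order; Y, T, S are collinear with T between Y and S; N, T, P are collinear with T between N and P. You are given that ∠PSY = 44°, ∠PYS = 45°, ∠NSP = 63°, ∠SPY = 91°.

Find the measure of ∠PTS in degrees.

∠PTS = 64°

1. ∠PNS = 45°  [same arc SP]
2. ∠NPS = 72°  [△NSP]
3. ∠PTS = 64°  [△STP]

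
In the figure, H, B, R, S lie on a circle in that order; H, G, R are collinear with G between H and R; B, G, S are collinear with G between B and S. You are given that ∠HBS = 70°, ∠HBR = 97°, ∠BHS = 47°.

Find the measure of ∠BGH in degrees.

∠BGH = 90°

1. ∠BSH = 63°  [△HBS]
2. ∠BRH = 63°  [same arc HB]
3. ∠BHR = 20°  [△HBR]
4. ∠BGH = 90°  [△HGB]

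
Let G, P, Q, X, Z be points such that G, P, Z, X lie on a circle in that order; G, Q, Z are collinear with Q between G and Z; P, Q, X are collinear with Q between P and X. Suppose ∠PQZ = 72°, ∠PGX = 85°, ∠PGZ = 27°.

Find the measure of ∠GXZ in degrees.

1. ∠GQX = 72°  [vertical angles at Q]
2. ∠PZX = 95°  [cyclic GPZX, opposite ∠G+∠Z]
3. ∠PXZ = 27°  [same arc PZ]
4. ∠XQZ = 108°  [linear pair at Q on GZ]
5. ∠XPZ = 58°  [△PZX]
6. ∠GZX = 45°  [△ZQX]
7. ∠XGZ = 58°  [same arc ZX]
8. ∠GXZ = 77°  [△GZX]

∠GXZ = 77°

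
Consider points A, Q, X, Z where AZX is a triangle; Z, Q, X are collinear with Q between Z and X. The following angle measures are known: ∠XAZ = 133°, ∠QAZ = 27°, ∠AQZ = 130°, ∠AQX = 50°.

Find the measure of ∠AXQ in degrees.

1. ∠AZQ = 23°  [△AZQ]
2. ∠AZX = 23°  [Q on ray ZX]
3. ∠AXZ = 24°  [△AZX]
4. ∠AXQ = 24°  [Q on ray XZ]

∠AXQ = 24°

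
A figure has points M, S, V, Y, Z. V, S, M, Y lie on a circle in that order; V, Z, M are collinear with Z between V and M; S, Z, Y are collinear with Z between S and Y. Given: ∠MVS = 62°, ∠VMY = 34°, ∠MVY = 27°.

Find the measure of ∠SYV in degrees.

∠SYV = 57°

1. ∠MYS = 62°  [same arc SM]
2. ∠MZY = 84°  [△MZY]
3. ∠VZY = 96°  [linear pair at Z on VM]
4. ∠SYV = 57°  [△VZY]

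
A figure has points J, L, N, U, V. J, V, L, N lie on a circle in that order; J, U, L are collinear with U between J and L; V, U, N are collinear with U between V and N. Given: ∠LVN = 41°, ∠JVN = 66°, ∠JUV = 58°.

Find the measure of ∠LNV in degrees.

1. ∠JLN = 66°  [same arc JN]
2. ∠LUN = 58°  [vertical angles at U]
3. ∠LNV = 56°  [△LUN]

∠LNV = 56°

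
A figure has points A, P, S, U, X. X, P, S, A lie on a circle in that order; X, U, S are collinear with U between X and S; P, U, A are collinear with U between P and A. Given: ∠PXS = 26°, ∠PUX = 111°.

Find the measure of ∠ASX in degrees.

∠ASX = 43°

1. ∠PAS = 26°  [same arc PS]
2. ∠AUS = 111°  [vertical angles at U]
3. ∠ASX = 43°  [△SUA]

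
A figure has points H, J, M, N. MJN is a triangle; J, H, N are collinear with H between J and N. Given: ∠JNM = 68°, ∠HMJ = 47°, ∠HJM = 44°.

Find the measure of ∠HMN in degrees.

∠HMN = 21°

1. ∠HNM = 68°  [H on ray NJ]
2. ∠JHM = 89°  [△MJH]
3. ∠MHN = 91°  [linear pair at H on JN]
4. ∠HMN = 21°  [△MHN]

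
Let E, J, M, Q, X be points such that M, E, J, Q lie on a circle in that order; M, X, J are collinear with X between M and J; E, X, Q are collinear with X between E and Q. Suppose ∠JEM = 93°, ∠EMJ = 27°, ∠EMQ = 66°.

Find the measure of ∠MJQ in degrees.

1. ∠EJM = 60°  [△MEJ]
2. ∠EQM = 60°  [same arc ME]
3. ∠MEQ = 54°  [△MEQ]
4. ∠MJQ = 54°  [same arc MQ]

∠MJQ = 54°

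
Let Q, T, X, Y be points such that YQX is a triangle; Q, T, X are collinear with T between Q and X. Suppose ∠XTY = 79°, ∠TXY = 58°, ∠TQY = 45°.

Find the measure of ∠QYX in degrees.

1. ∠QXY = 58°  [T on ray XQ]
2. ∠XQY = 45°  [T on ray QX]
3. ∠QYX = 77°  [△YQX]

∠QYX = 77°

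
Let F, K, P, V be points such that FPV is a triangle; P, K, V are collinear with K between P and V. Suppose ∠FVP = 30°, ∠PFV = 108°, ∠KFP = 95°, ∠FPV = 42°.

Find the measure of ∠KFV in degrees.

∠KFV = 13°

1. ∠FVK = 30°  [K on ray VP]
2. ∠FPK = 42°  [K on ray PV]
3. ∠FKP = 43°  [△FPK]
4. ∠FKV = 137°  [linear pair at K on PV]
5. ∠KFV = 13°  [△FKV]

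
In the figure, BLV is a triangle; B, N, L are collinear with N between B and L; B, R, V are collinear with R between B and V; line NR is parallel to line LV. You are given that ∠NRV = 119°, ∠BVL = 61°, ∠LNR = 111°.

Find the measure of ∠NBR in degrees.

∠NBR = 50°

1. ∠BRN = 61°  [linear pair at R on BV]
2. ∠BNR = 69°  [linear pair at N on BL]
3. ∠NBR = 50°  [△BNR]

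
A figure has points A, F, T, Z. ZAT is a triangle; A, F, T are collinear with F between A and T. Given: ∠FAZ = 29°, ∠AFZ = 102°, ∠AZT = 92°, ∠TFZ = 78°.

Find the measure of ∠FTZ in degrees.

∠FTZ = 59°

1. ∠TAZ = 29°  [F on ray AT]
2. ∠ATZ = 59°  [△ZAT]
3. ∠FTZ = 59°  [F on ray TA]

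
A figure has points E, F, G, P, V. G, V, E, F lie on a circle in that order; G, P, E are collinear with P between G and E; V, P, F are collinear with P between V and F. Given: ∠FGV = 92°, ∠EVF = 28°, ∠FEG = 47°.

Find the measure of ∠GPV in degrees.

1. ∠FEV = 88°  [cyclic GVEF, opposite ∠G+∠E]
2. ∠EFV = 64°  [△VEF]
3. ∠FVG = 47°  [same arc GF]
4. ∠EGV = 64°  [same arc VE]
5. ∠GPV = 69°  [△GPV]

∠GPV = 69°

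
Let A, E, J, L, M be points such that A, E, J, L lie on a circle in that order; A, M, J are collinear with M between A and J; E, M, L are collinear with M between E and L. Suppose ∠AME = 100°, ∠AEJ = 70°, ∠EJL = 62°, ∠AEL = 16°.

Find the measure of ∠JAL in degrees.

∠JAL = 54°

1. ∠ALJ = 110°  [cyclic AEJL, opposite ∠E+∠L]
2. ∠AJL = 16°  [same arc AL]
3. ∠JAL = 54°  [△AJL]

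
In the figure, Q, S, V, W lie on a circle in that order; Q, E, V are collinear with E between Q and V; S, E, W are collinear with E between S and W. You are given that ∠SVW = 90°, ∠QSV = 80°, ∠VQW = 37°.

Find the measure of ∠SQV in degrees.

1. ∠VSW = 37°  [same arc VW]
2. ∠SWV = 53°  [△SVW]
3. ∠SQV = 53°  [same arc SV]

∠SQV = 53°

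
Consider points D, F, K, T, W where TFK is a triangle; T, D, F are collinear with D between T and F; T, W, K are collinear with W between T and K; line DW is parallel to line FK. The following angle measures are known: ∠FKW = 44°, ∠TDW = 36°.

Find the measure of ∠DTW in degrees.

1. ∠FKT = 44°  [W on ray KT]
2. ∠KFT = 36°  [DW∥FK, corresponding at D]
3. ∠FTK = 100°  [△TFK]
4. ∠DTW = 100°  [D on TF, W on TK]

∠DTW = 100°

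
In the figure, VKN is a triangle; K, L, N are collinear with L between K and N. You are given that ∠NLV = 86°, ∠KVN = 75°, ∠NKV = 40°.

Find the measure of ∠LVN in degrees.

1. ∠KNV = 65°  [△VKN]
2. ∠LNV = 65°  [L on ray NK]
3. ∠LVN = 29°  [△VLN]

∠LVN = 29°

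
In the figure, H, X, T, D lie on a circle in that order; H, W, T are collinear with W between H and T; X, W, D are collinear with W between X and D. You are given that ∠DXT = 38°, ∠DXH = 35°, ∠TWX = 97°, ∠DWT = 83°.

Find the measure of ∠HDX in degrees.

1. ∠DHT = 38°  [same arc TD]
2. ∠DWH = 97°  [vertical angles at W]
3. ∠HDX = 45°  [△HWD]

∠HDX = 45°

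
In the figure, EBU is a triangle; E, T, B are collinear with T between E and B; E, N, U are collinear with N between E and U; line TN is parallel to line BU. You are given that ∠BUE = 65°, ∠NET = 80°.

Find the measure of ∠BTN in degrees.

∠BTN = 145°

1. ∠ENT = 65°  [TN∥BU, corresponding at N]
2. ∠ETN = 35°  [△ETN]
3. ∠BTN = 145°  [linear pair at T on EB]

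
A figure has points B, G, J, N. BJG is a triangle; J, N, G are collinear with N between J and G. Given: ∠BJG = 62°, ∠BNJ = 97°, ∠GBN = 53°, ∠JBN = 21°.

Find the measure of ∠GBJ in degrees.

∠GBJ = 74°

1. ∠BNG = 83°  [linear pair at N on JG]
2. ∠BGN = 44°  [△BNG]
3. ∠BGJ = 44°  [N on ray GJ]
4. ∠GBJ = 74°  [△BJG]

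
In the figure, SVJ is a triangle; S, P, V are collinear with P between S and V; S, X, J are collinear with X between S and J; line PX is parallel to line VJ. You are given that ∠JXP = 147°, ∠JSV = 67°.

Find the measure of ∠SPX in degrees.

∠SPX = 80°

1. ∠PXS = 33°  [linear pair at X on SJ]
2. ∠PSX = 67°  [P on SV, X on SJ]
3. ∠SPX = 80°  [△SPX]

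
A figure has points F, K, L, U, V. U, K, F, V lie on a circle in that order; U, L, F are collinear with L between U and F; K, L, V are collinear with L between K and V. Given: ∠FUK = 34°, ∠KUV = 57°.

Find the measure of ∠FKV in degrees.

∠FKV = 23°

1. ∠FVK = 34°  [same arc KF]
2. ∠KFV = 123°  [cyclic UKFV, opposite ∠U+∠F]
3. ∠FKV = 23°  [△KFV]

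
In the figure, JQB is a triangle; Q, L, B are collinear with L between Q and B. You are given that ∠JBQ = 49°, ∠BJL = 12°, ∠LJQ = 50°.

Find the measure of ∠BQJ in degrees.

1. ∠JBL = 49°  [L on ray BQ]
2. ∠BLJ = 119°  [△JLB]
3. ∠JLQ = 61°  [linear pair at L on QB]
4. ∠JQL = 69°  [△JQL]
5. ∠BQJ = 69°  [L on ray QB]

∠BQJ = 69°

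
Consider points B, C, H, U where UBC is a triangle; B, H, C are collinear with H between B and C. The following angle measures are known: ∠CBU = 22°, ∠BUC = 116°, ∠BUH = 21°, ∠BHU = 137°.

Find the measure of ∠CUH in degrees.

1. ∠BCU = 42°  [△UBC]
2. ∠CHU = 43°  [linear pair at H on BC]
3. ∠HCU = 42°  [H on ray CB]
4. ∠CUH = 95°  [△UHC]

∠CUH = 95°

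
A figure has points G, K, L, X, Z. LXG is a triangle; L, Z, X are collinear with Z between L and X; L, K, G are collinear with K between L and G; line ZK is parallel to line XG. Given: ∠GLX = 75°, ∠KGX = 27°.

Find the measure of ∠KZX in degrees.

∠KZX = 102°

1. ∠LGX = 27°  [K on ray GL]
2. ∠GXL = 78°  [△LXG]
3. ∠KZL = 78°  [ZK∥XG, corresponding at Z]
4. ∠KZX = 102°  [linear pair at Z on LX]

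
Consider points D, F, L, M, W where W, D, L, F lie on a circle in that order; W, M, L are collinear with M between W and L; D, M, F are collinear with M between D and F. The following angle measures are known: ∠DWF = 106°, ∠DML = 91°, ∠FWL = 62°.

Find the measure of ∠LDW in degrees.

1. ∠DLF = 74°  [cyclic WDLF, opposite ∠W+∠L]
2. ∠FDL = 62°  [same arc LF]
3. ∠DFL = 44°  [△DLF]
4. ∠DLW = 27°  [△DML]
5. ∠DWL = 44°  [same arc DL]
6. ∠LDW = 109°  [△WDL]

∠LDW = 109°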